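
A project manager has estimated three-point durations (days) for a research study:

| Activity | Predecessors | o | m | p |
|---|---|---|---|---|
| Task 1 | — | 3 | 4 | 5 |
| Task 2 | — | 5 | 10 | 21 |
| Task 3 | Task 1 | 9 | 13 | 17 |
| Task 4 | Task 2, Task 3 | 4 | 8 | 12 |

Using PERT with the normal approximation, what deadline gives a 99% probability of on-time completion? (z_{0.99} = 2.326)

29.5 days

te_Task 1 = (3 + 4·4 + 5)/6 = 24/6 = 4; σ²_Task 1 = ((5−3)/6)² = 0.111
te_Task 2 = (5 + 4·10 + 21)/6 = 66/6 = 11; σ²_Task 2 = ((21−5)/6)² = 7.111
te_Task 3 = (9 + 4·13 + 17)/6 = 78/6 = 13; σ²_Task 3 = ((17−9)/6)² = 1.778
te_Task 4 = (4 + 4·8 + 12)/6 = 48/6 = 8; σ²_Task 4 = ((12−4)/6)² = 1.778

Forward pass:
ES_Task 1 = 0; EF_Task 1 = 4
ES_Task 2 = 0; EF_Task 2 = 11
ES_Task 3 = 4; EF_Task 3 = 4+13 = 17
ES_Task 4 = max(EF_Task 2=11, EF_Task 3=17) = 17; EF_Task 4 = 17+8 = 25
Expected project duration μ = 25 days. Critical path: Task 1 → Task 3 → Task 4.

Variance along critical path = 0.111 + 1.778 + 1.778 = 3.667; σ = 1.915 days.
D = μ + z·σ = 25 + 2.326·1.915 = 29.5 days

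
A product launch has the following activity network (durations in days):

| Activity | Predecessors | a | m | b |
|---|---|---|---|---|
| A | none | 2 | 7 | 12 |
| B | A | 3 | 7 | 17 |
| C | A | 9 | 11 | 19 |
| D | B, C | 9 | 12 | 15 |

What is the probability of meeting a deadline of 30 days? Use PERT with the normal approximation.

te_A = (2 + 4·7 + 12)/6 = 42/6 = 7; σ²_A = ((12−2)/6)² = 2.778
te_B = (3 + 4·7 + 17)/6 = 48/6 = 8; σ²_B = ((17−3)/6)² = 5.444
te_C = (9 + 4·11 + 19)/6 = 72/6 = 12; σ²_C = ((19−9)/6)² = 2.778
te_D = (9 + 4·12 + 15)/6 = 72/6 = 12; σ²_D = ((15−9)/6)² = 1.000

Forward pass:
ES_A = 0; EF_A = 7
ES_B = 7; EF_B = 7+8 = 15
ES_C = 7; EF_C = 7+12 = 19
ES_D = max(EF_B=15, EF_C=19) = 19; EF_D = 19+12 = 31
Expected project duration μ = 31 days. Critical path: A → C → D.

Variance along critical path = 2.778 + 2.778 + 1.000 = 6.556; σ = √6.556 = 2.560 days.
Z = (30 − 31) / 2.560 = -0.391
P(T ≤ 30) = Φ(-0.391) ≈ 0.348

0.348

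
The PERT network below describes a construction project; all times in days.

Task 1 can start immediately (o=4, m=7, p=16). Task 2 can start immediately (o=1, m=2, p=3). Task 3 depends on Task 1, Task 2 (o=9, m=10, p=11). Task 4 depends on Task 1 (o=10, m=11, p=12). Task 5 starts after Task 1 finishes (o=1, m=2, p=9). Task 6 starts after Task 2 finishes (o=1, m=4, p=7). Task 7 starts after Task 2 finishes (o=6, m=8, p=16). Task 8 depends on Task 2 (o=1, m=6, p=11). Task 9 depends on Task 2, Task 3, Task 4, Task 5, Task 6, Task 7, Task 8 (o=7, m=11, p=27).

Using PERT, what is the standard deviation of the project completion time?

3.90 days

te_Task 1 = (4 + 4·7 + 16)/6 = 48/6 = 8; σ²_Task 1 = ((16−4)/6)² = 4.000
te_Task 2 = (1 + 4·2 + 3)/6 = 12/6 = 2; σ²_Task 2 = ((3−1)/6)² = 0.111
te_Task 3 = (9 + 4·10 + 11)/6 = 60/6 = 10; σ²_Task 3 = ((11−9)/6)² = 0.111
te_Task 4 = (10 + 4·11 + 12)/6 = 66/6 = 11; σ²_Task 4 = ((12−10)/6)² = 0.111
te_Task 5 = (1 + 4·2 + 9)/6 = 18/6 = 3; σ²_Task 5 = ((9−1)/6)² = 1.778
te_Task 6 = (1 + 4·4 + 7)/6 = 24/6 = 4; σ²_Task 6 = ((7−1)/6)² = 1.000
te_Task 7 = (6 + 4·8 + 16)/6 = 54/6 = 9; σ²_Task 7 = ((16−6)/6)² = 2.778
te_Task 8 = (1 + 4·6 + 11)/6 = 36/6 = 6; σ²_Task 8 = ((11−1)/6)² = 2.778
te_Task 9 = (7 + 4·11 + 27)/6 = 78/6 = 13; σ²_Task 9 = ((27−7)/6)² = 11.111

Forward pass:
ES_Task 1 = 0; EF_Task 1 = 8
ES_Task 2 = 0; EF_Task 2 = 2
ES_Task 3 = max(EF_Task 1=8, EF_Task 2=2) = 8; EF_Task 3 = 8+10 = 18
ES_Task 4 = 8; EF_Task 4 = 8+11 = 19
ES_Task 5 = 8; EF_Task 5 = 8+3 = 11
ES_Task 6 = 2; EF_Task 6 = 2+4 = 6
ES_Task 7 = 2; EF_Task 7 = 2+9 = 11
ES_Task 8 = 2; EF_Task 8 = 2+6 = 8
ES_Task 9 = max(EF_Task 2=2, EF_Task 3=18, EF_Task 4=19, EF_Task 5=11, EF_Task 6=6, EF_Task 7=11, EF_Task 8=8) = 19; EF_Task 9 = 19+13 = 32
Expected project duration μ = 32 days. Critical path: Task 1 → Task 4 → Task 9.

Variance along critical path = 4.000 + 0.111 + 11.111 = 15.222
σ = √15.222 = 3.902 days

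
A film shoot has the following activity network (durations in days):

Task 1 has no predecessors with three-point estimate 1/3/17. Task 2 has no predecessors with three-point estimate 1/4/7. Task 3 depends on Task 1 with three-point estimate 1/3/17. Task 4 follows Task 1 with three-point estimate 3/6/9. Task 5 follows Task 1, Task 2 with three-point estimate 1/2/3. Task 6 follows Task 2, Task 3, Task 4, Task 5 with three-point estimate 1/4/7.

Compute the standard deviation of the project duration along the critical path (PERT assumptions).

3.02 days

te_Task 1 = (1 + 4·3 + 17)/6 = 30/6 = 5; σ²_Task 1 = ((17−1)/6)² = 7.111
te_Task 2 = (1 + 4·4 + 7)/6 = 24/6 = 4; σ²_Task 2 = ((7−1)/6)² = 1.000
te_Task 3 = (1 + 4·3 + 17)/6 = 30/6 = 5; σ²_Task 3 = ((17−1)/6)² = 7.111
te_Task 4 = (3 + 4·6 + 9)/6 = 36/6 = 6; σ²_Task 4 = ((9−3)/6)² = 1.000
te_Task 5 = (1 + 4·2 + 3)/6 = 12/6 = 2; σ²_Task 5 = ((3−1)/6)² = 0.111
te_Task 6 = (1 + 4·4 + 7)/6 = 24/6 = 4; σ²_Task 6 = ((7−1)/6)² = 1.000

Forward pass:
ES_Task 1 = 0; EF_Task 1 = 5
ES_Task 2 = 0; EF_Task 2 = 4
ES_Task 3 = 5; EF_Task 3 = 5+5 = 10
ES_Task 4 = 5; EF_Task 4 = 5+6 = 11
ES_Task 5 = max(EF_Task 1=5, EF_Task 2=4) = 5; EF_Task 5 = 5+2 = 7
ES_Task 6 = max(EF_Task 2=4, EF_Task 3=10, EF_Task 4=11, EF_Task 5=7) = 11; EF_Task 6 = 11+4 = 15
Expected project duration μ = 15 days. Critical path: Task 1 → Task 4 → Task 6.

Variance along critical path = 7.111 + 1.000 + 1.000 = 9.111
σ = √9.111 = 3.018 days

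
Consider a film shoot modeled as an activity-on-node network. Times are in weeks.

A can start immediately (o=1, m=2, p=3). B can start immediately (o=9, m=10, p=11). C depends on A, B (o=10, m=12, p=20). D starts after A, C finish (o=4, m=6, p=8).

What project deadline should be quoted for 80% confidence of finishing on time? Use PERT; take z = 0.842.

30.5 weeks

te_A = (1 + 4·2 + 3)/6 = 12/6 = 2; σ²_A = ((3−1)/6)² = 0.111
te_B = (9 + 4·10 + 11)/6 = 60/6 = 10; σ²_B = ((11−9)/6)² = 0.111
te_C = (10 + 4·12 + 20)/6 = 78/6 = 13; σ²_C = ((20−10)/6)² = 2.778
te_D = (4 + 4·6 + 8)/6 = 36/6 = 6; σ²_D = ((8−4)/6)² = 0.444

Forward pass:
ES_A = 0; EF_A = 2
ES_B = 0; EF_B = 10
ES_C = max(EF_A=2, EF_B=10) = 10; EF_C = 10+13 = 23
ES_D = max(EF_A=2, EF_C=23) = 23; EF_D = 23+6 = 29
Expected project duration μ = 29 weeks. Critical path: B → C → D.

Variance along critical path = 0.111 + 2.778 + 0.444 = 3.333; σ = 1.826 weeks.
D = μ + z·σ = 29 + 0.842·1.826 = 30.5 weeks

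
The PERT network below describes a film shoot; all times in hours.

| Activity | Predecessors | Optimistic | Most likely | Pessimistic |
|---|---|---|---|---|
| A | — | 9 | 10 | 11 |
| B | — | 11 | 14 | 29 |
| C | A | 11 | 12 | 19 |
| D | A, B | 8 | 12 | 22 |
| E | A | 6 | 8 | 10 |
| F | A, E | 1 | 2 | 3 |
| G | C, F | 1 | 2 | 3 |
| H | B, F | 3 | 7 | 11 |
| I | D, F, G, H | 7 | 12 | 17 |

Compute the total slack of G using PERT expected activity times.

4 hours

te_A = (9 + 4·10 + 11)/6 = 60/6 = 10
te_B = (11 + 4·14 + 29)/6 = 96/6 = 16
te_C = (11 + 4·12 + 19)/6 = 78/6 = 13
te_D = (8 + 4·12 + 22)/6 = 78/6 = 13
te_E = (6 + 4·8 + 10)/6 = 48/6 = 8
te_F = (1 + 4·2 + 3)/6 = 12/6 = 2
te_G = (1 + 4·2 + 3)/6 = 12/6 = 2
te_H = (3 + 4·7 + 11)/6 = 42/6 = 7
te_I = (7 + 4·12 + 17)/6 = 72/6 = 12

Forward pass:
ES_A = 0; EF_A = 10
ES_B = 0; EF_B = 16
ES_C = 10; EF_C = 10+13 = 23
ES_D = max(EF_A=10, EF_B=16) = 16; EF_D = 16+13 = 29
ES_E = 10; EF_E = 10+8 = 18
ES_F = max(EF_A=10, EF_E=18) = 18; EF_F = 18+2 = 20
ES_G = max(EF_C=23, EF_F=20) = 23; EF_G = 23+2 = 25
ES_H = max(EF_B=16, EF_F=20) = 20; EF_H = 20+7 = 27
ES_I = max(EF_D=29, EF_F=20, EF_G=25, EF_H=27) = 29; EF_I = 29+12 = 41
Expected project duration μ = 41 hours. Critical path: B → D → I.

Backward pass:
LF_I = 41; LS_I = 41−12 = 29
LF_H = LS_I = 29; LS_H = 29−7 = 22
LF_G = LS_I = 29; LS_G = 29−2 = 27
LF_F = min(LS_G=27, LS_H=22, LS_I=29) = 22; LS_F = 22−2 = 20
LF_E = LS_F = 20; LS_E = 20−8 = 12
LF_D = LS_I = 29; LS_D = 29−13 = 16
LF_C = LS_G = 27; LS_C = 27−13 = 14
LF_B = min(LS_D=16, LS_H=22) = 16; LS_B = 16−16 = 0
LF_A = min(LS_C=14, LS_D=16, LS_E=12, LS_F=20) = 12; LS_A = 12−10 = 2
Slack_G = LS_G − ES_G = 27 − 23 = 4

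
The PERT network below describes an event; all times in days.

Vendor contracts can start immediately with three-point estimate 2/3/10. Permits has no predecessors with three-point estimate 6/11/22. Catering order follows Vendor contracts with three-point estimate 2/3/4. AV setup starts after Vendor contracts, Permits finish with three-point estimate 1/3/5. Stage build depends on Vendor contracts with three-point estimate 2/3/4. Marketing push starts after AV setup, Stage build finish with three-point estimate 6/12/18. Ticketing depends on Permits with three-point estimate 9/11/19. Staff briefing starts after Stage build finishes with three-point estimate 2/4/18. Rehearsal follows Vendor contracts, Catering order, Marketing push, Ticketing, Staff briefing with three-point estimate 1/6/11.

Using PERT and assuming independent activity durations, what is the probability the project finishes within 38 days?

0.907

te_Vendor contracts = (2 + 4·3 + 10)/6 = 24/6 = 4; σ²_Vendor contracts = ((10−2)/6)² = 1.778
te_Permits = (6 + 4·11 + 22)/6 = 72/6 = 12; σ²_Permits = ((22−6)/6)² = 7.111
te_Catering order = (2 + 4·3 + 4)/6 = 18/6 = 3; σ²_Catering order = ((4−2)/6)² = 0.111
te_AV setup = (1 + 4·3 + 5)/6 = 18/6 = 3; σ²_AV setup = ((5−1)/6)² = 0.444
te_Stage build = (2 + 4·3 + 4)/6 = 18/6 = 3; σ²_Stage build = ((4−2)/6)² = 0.111
te_Marketing push = (6 + 4·12 + 18)/6 = 72/6 = 12; σ²_Marketing push = ((18−6)/6)² = 4.000
te_Ticketing = (9 + 4·11 + 19)/6 = 72/6 = 12; σ²_Ticketing = ((19−9)/6)² = 2.778
te_Staff briefing = (2 + 4·4 + 18)/6 = 36/6 = 6; σ²_Staff briefing = ((18−2)/6)² = 7.111
te_Rehearsal = (1 + 4·6 + 11)/6 = 36/6 = 6; σ²_Rehearsal = ((11−1)/6)² = 2.778

Forward pass:
ES_Vendor contracts = 0; EF_Vendor contracts = 4
ES_Permits = 0; EF_Permits = 12
ES_Catering order = 4; EF_Catering order = 4+3 = 7
ES_AV setup = max(EF_Vendor contracts=4, EF_Permits=12) = 12; EF_AV setup = 12+3 = 15
ES_Stage build = 4; EF_Stage build = 4+3 = 7
ES_Marketing push = max(EF_AV setup=15, EF_Stage build=7) = 15; EF_Marketing push = 15+12 = 27
ES_Ticketing = 12; EF_Ticketing = 12+12 = 24
ES_Staff briefing = 7; EF_Staff briefing = 7+6 = 13
ES_Rehearsal = max(EF_Vendor contracts=4, EF_Catering order=7, EF_Marketing push=27, EF_Ticketing=24, EF_Staff briefing=13) = 27; EF_Rehearsal = 27+6 = 33
Expected project duration μ = 33 days. Critical path: Permits → AV setup → Marketing push → Rehearsal.

Variance along critical path = 7.111 + 0.444 + 4.000 + 2.778 = 14.333; σ = √14.333 = 3.786 days.
Z = (38 − 33) / 3.786 = 1.321
P(T ≤ 38) = Φ(1.321) ≈ 0.907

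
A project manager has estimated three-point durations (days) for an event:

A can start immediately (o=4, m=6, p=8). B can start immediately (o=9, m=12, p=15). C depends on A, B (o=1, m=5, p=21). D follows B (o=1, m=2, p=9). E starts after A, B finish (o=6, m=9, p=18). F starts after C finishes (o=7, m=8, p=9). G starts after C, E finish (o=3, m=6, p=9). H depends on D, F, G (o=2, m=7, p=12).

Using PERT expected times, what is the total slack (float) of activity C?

1 days

te_A = (4 + 4·6 + 8)/6 = 36/6 = 6
te_B = (9 + 4·12 + 15)/6 = 72/6 = 12
te_C = (1 + 4·5 + 21)/6 = 42/6 = 7
te_D = (1 + 4·2 + 9)/6 = 18/6 = 3
te_E = (6 + 4·9 + 18)/6 = 60/6 = 10
te_F = (7 + 4·8 + 9)/6 = 48/6 = 8
te_G = (3 + 4·6 + 9)/6 = 36/6 = 6
te_H = (2 + 4·7 + 12)/6 = 42/6 = 7

Forward pass:
ES_A = 0; EF_A = 6
ES_B = 0; EF_B = 12
ES_C = max(EF_A=6, EF_B=12) = 12; EF_C = 12+7 = 19
ES_D = 12; EF_D = 12+3 = 15
ES_E = max(EF_A=6, EF_B=12) = 12; EF_E = 12+10 = 22
ES_F = 19; EF_F = 19+8 = 27
ES_G = max(EF_C=19, EF_E=22) = 22; EF_G = 22+6 = 28
ES_H = max(EF_D=15, EF_F=27, EF_G=28) = 28; EF_H = 28+7 = 35
Expected project duration μ = 35 days. Critical path: B → E → G → H.

Backward pass:
LF_H = 35; LS_H = 35−7 = 28
LF_G = LS_H = 28; LS_G = 28−6 = 22
LF_F = LS_H = 28; LS_F = 28−8 = 20
LF_E = LS_G = 22; LS_E = 22−10 = 12
LF_D = LS_H = 28; LS_D = 28−3 = 25
LF_C = min(LS_F=20, LS_G=22) = 20; LS_C = 20−7 = 13
LF_B = min(LS_C=13, LS_D=25, LS_E=12) = 12; LS_B = 12−12 = 0
LF_A = min(LS_C=13, LS_E=12) = 12; LS_A = 12−6 = 6
Slack_C = LS_C − ES_C = 13 − 12 = 1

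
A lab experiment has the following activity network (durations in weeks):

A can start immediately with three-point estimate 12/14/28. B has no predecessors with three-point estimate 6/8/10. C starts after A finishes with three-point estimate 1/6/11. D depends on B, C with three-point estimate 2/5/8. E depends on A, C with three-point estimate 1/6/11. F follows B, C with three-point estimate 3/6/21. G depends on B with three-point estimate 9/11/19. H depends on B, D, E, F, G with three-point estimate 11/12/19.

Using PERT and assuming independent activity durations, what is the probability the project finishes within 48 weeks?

0.864

te_A = (12 + 4·14 + 28)/6 = 96/6 = 16; σ²_A = ((28−12)/6)² = 7.111
te_B = (6 + 4·8 + 10)/6 = 48/6 = 8; σ²_B = ((10−6)/6)² = 0.444
te_C = (1 + 4·6 + 11)/6 = 36/6 = 6; σ²_C = ((11−1)/6)² = 2.778
te_D = (2 + 4·5 + 8)/6 = 30/6 = 5; σ²_D = ((8−2)/6)² = 1.000
te_E = (1 + 4·6 + 11)/6 = 36/6 = 6; σ²_E = ((11−1)/6)² = 2.778
te_F = (3 + 4·6 + 21)/6 = 48/6 = 8; σ²_F = ((21−3)/6)² = 9.000
te_G = (9 + 4·11 + 19)/6 = 72/6 = 12; σ²_G = ((19−9)/6)² = 2.778
te_H = (11 + 4·12 + 19)/6 = 78/6 = 13; σ²_H = ((19−11)/6)² = 1.778

Forward pass:
ES_A = 0; EF_A = 16
ES_B = 0; EF_B = 8
ES_C = 16; EF_C = 16+6 = 22
ES_D = max(EF_B=8, EF_C=22) = 22; EF_D = 22+5 = 27
ES_E = max(EF_A=16, EF_C=22) = 22; EF_E = 22+6 = 28
ES_F = max(EF_B=8, EF_C=22) = 22; EF_F = 22+8 = 30
ES_G = 8; EF_G = 8+12 = 20
ES_H = max(EF_B=8, EF_D=27, EF_E=28, EF_F=30, EF_G=20) = 30; EF_H = 30+13 = 43
Expected project duration μ = 43 weeks. Critical path: A → C → F → H.

Variance along critical path = 7.111 + 2.778 + 9.000 + 1.778 = 20.667; σ = √20.667 = 4.546 weeks.
Z = (48 − 43) / 4.546 = 1.100
P(T ≤ 48) = Φ(1.100) ≈ 0.864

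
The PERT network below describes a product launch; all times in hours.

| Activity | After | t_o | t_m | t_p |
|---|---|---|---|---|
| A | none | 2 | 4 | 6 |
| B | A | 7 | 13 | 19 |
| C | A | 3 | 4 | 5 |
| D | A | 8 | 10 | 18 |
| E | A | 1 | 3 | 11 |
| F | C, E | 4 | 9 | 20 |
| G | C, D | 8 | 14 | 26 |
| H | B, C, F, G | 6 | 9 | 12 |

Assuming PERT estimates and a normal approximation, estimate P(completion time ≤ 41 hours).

te_A = (2 + 4·4 + 6)/6 = 24/6 = 4; σ²_A = ((6−2)/6)² = 0.444
te_B = (7 + 4·13 + 19)/6 = 78/6 = 13; σ²_B = ((19−7)/6)² = 4.000
te_C = (3 + 4·4 + 5)/6 = 24/6 = 4; σ²_C = ((5−3)/6)² = 0.111
te_D = (8 + 4·10 + 18)/6 = 66/6 = 11; σ²_D = ((18−8)/6)² = 2.778
te_E = (1 + 4·3 + 11)/6 = 24/6 = 4; σ²_E = ((11−1)/6)² = 2.778
te_F = (4 + 4·9 + 20)/6 = 60/6 = 10; σ²_F = ((20−4)/6)² = 7.111
te_G = (8 + 4·14 + 26)/6 = 90/6 = 15; σ²_G = ((26−8)/6)² = 9.000
te_H = (6 + 4·9 + 12)/6 = 54/6 = 9; σ²_H = ((12−6)/6)² = 1.000

Forward pass:
ES_A = 0; EF_A = 4
ES_B = 4; EF_B = 4+13 = 17
ES_C = 4; EF_C = 4+4 = 8
ES_D = 4; EF_D = 4+11 = 15
ES_E = 4; EF_E = 4+4 = 8
ES_F = max(EF_C=8, EF_E=8) = 8; EF_F = 8+10 = 18
ES_G = max(EF_C=8, EF_D=15) = 15; EF_G = 15+15 = 30
ES_H = max(EF_B=17, EF_C=8, EF_F=18, EF_G=30) = 30; EF_H = 30+9 = 39
Expected project duration μ = 39 hours. Critical path: A → D → G → H.

Variance along critical path = 0.444 + 2.778 + 9.000 + 1.000 = 13.222; σ = √13.222 = 3.636 hours.
Z = (41 − 39) / 3.636 = 0.550
P(T ≤ 41) = Φ(0.550) ≈ 0.709

0.709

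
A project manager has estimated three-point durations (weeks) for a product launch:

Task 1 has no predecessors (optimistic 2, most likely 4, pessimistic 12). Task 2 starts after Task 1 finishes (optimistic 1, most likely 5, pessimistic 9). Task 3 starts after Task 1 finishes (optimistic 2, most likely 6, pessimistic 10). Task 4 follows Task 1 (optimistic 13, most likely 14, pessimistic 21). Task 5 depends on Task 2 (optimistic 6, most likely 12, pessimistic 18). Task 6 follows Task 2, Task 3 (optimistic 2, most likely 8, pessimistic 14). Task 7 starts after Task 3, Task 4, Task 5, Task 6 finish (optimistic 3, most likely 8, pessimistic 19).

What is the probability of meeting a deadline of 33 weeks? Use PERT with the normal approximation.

0.693

te_Task 1 = (2 + 4·4 + 12)/6 = 30/6 = 5; σ²_Task 1 = ((12−2)/6)² = 2.778
te_Task 2 = (1 + 4·5 + 9)/6 = 30/6 = 5; σ²_Task 2 = ((9−1)/6)² = 1.778
te_Task 3 = (2 + 4·6 + 10)/6 = 36/6 = 6; σ²_Task 3 = ((10−2)/6)² = 1.778
te_Task 4 = (13 + 4·14 + 21)/6 = 90/6 = 15; σ²_Task 4 = ((21−13)/6)² = 1.778
te_Task 5 = (6 + 4·12 + 18)/6 = 72/6 = 12; σ²_Task 5 = ((18−6)/6)² = 4.000
te_Task 6 = (2 + 4·8 + 14)/6 = 48/6 = 8; σ²_Task 6 = ((14−2)/6)² = 4.000
te_Task 7 = (3 + 4·8 + 19)/6 = 54/6 = 9; σ²_Task 7 = ((19−3)/6)² = 7.111

Forward pass:
ES_Task 1 = 0; EF_Task 1 = 5
ES_Task 2 = 5; EF_Task 2 = 5+5 = 10
ES_Task 3 = 5; EF_Task 3 = 5+6 = 11
ES_Task 4 = 5; EF_Task 4 = 5+15 = 20
ES_Task 5 = 10; EF_Task 5 = 10+12 = 22
ES_Task 6 = max(EF_Task 2=10, EF_Task 3=11) = 11; EF_Task 6 = 11+8 = 19
ES_Task 7 = max(EF_Task 3=11, EF_Task 4=20, EF_Task 5=22, EF_Task 6=19) = 22; EF_Task 7 = 22+9 = 31
Expected project duration μ = 31 weeks. Critical path: Task 1 → Task 2 → Task 5 → Task 7.

Variance along critical path = 2.778 + 1.778 + 4.000 + 7.111 = 15.667; σ = √15.667 = 3.958 weeks.
Z = (33 − 31) / 3.958 = 0.505
P(T ≤ 33) = Φ(0.505) ≈ 0.693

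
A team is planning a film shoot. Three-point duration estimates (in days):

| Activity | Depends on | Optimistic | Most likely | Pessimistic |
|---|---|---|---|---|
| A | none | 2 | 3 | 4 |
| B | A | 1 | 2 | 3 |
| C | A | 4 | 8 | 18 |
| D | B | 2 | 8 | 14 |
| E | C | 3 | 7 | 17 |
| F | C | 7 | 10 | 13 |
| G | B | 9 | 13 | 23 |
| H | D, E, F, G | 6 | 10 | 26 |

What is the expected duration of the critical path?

te_A = (2 + 4·3 + 4)/6 = 18/6 = 3
te_B = (1 + 4·2 + 3)/6 = 12/6 = 2
te_C = (4 + 4·8 + 18)/6 = 54/6 = 9
te_D = (2 + 4·8 + 14)/6 = 48/6 = 8
te_E = (3 + 4·7 + 17)/6 = 48/6 = 8
te_F = (7 + 4·10 + 13)/6 = 60/6 = 10
te_G = (9 + 4·13 + 23)/6 = 84/6 = 14
te_H = (6 + 4·10 + 26)/6 = 72/6 = 12

Forward pass:
ES_A = 0; EF_A = 3
ES_B = 3; EF_B = 3+2 = 5
ES_C = 3; EF_C = 3+9 = 12
ES_D = 5; EF_D = 5+8 = 13
ES_E = 12; EF_E = 12+8 = 20
ES_F = 12; EF_F = 12+10 = 22
ES_G = 5; EF_G = 5+14 = 19
ES_H = max(EF_D=13, EF_E=20, EF_F=22, EF_G=19) = 22; EF_H = 22+12 = 34
Expected project duration μ = 34 days. Critical path: A → C → F → H.

34 days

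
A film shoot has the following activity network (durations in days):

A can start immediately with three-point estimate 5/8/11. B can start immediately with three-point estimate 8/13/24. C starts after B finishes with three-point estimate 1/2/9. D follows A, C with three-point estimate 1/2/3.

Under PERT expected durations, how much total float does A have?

te_A = (5 + 4·8 + 11)/6 = 48/6 = 8
te_B = (8 + 4·13 + 24)/6 = 84/6 = 14
te_C = (1 + 4·2 + 9)/6 = 18/6 = 3
te_D = (1 + 4·2 + 3)/6 = 12/6 = 2

Forward pass:
ES_A = 0; EF_A = 8
ES_B = 0; EF_B = 14
ES_C = 14; EF_C = 14+3 = 17
ES_D = max(EF_A=8, EF_C=17) = 17; EF_D = 17+2 = 19
Expected project duration μ = 19 days. Critical path: B → C → D.

Backward pass:
LF_D = 19; LS_D = 19−2 = 17
LF_C = LS_D = 17; LS_C = 17−3 = 14
LF_B = LS_C = 14; LS_B = 14−14 = 0
LF_A = LS_D = 17; LS_A = 17−8 = 9
Slack_A = LS_A − ES_A = 9 − 0 = 9

9 days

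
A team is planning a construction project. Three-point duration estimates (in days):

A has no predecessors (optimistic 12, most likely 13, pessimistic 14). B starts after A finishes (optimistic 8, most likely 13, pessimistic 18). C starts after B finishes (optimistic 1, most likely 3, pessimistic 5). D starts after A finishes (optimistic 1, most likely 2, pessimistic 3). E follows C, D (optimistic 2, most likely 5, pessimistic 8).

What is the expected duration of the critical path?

34 days

te_A = (12 + 4·13 + 14)/6 = 78/6 = 13
te_B = (8 + 4·13 + 18)/6 = 78/6 = 13
te_C = (1 + 4·3 + 5)/6 = 18/6 = 3
te_D = (1 + 4·2 + 3)/6 = 12/6 = 2
te_E = (2 + 4·5 + 8)/6 = 30/6 = 5

Forward pass:
ES_A = 0; EF_A = 13
ES_B = 13; EF_B = 13+13 = 26
ES_C = 26; EF_C = 26+3 = 29
ES_D = 13; EF_D = 13+2 = 15
ES_E = max(EF_C=29, EF_D=15) = 29; EF_E = 29+5 = 34
Expected project duration μ = 34 days. Critical path: A → B → C → E.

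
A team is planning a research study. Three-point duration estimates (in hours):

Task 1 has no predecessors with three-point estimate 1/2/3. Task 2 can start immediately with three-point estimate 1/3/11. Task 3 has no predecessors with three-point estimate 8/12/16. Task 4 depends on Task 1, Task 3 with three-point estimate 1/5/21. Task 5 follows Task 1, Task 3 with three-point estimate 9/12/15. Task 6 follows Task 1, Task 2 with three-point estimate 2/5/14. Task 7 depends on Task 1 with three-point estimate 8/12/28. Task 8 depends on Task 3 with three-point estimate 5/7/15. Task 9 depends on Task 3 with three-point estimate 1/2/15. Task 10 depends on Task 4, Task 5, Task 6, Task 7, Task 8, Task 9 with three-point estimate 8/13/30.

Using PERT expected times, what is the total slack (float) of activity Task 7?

te_Task 1 = (1 + 4·2 + 3)/6 = 12/6 = 2
te_Task 2 = (1 + 4·3 + 11)/6 = 24/6 = 4
te_Task 3 = (8 + 4·12 + 16)/6 = 72/6 = 12
te_Task 4 = (1 + 4·5 + 21)/6 = 42/6 = 7
te_Task 5 = (9 + 4·12 + 15)/6 = 72/6 = 12
te_Task 6 = (2 + 4·5 + 14)/6 = 36/6 = 6
te_Task 7 = (8 + 4·12 + 28)/6 = 84/6 = 14
te_Task 8 = (5 + 4·7 + 15)/6 = 48/6 = 8
te_Task 9 = (1 + 4·2 + 15)/6 = 24/6 = 4
te_Task 10 = (8 + 4·13 + 30)/6 = 90/6 = 15

Forward pass:
ES_Task 1 = 0; EF_Task 1 = 2
ES_Task 2 = 0; EF_Task 2 = 4
ES_Task 3 = 0; EF_Task 3 = 12
ES_Task 4 = max(EF_Task 1=2, EF_Task 3=12) = 12; EF_Task 4 = 12+7 = 19
ES_Task 5 = max(EF_Task 1=2, EF_Task 3=12) = 12; EF_Task 5 = 12+12 = 24
ES_Task 6 = max(EF_Task 1=2, EF_Task 2=4) = 4; EF_Task 6 = 4+6 = 10
ES_Task 7 = 2; EF_Task 7 = 2+14 = 16
ES_Task 8 = 12; EF_Task 8 = 12+8 = 20
ES_Task 9 = 12; EF_Task 9 = 12+4 = 16
ES_Task 10 = max(EF_Task 4=19, EF_Task 5=24, EF_Task 6=10, EF_Task 7=16, EF_Task 8=20, EF_Task 9=16) = 24; EF_Task 10 = 24+15 = 39
Expected project duration μ = 39 hours. Critical path: Task 3 → Task 5 → Task 10.

Backward pass:
LF_Task 10 = 39; LS_Task 10 = 39−15 = 24
LF_Task 9 = LS_Task 10 = 24; LS_Task 9 = 24−4 = 20
LF_Task 8 = LS_Task 10 = 24; LS_Task 8 = 24−8 = 16
LF_Task 7 = LS_Task 10 = 24; LS_Task 7 = 24−14 = 10
LF_Task 6 = LS_Task 10 = 24; LS_Task 6 = 24−6 = 18
LF_Task 5 = LS_Task 10 = 24; LS_Task 5 = 24−12 = 12
LF_Task 4 = LS_Task 10 = 24; LS_Task 4 = 24−7 = 17
LF_Task 3 = min(LS_Task 4=17, LS_Task 5=12, LS_Task 8=16, LS_Task 9=20) = 12; LS_Task 3 = 12−12 = 0
LF_Task 2 = LS_Task 6 = 18; LS_Task 2 = 18−4 = 14
LF_Task 1 = min(LS_Task 4=17, LS_Task 5=12, LS_Task 6=18, LS_Task 7=10) = 10; LS_Task 1 = 10−2 = 8
Slack_Task 7 = LS_Task 7 − ES_Task 7 = 10 − 2 = 8

8 hours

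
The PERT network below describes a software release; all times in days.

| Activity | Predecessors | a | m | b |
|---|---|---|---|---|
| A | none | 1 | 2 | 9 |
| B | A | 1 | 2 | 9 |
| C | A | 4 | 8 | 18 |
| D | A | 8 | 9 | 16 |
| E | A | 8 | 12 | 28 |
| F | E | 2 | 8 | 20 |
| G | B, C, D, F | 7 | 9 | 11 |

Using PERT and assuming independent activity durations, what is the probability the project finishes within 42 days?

te_A = (1 + 4·2 + 9)/6 = 18/6 = 3; σ²_A = ((9−1)/6)² = 1.778
te_B = (1 + 4·2 + 9)/6 = 18/6 = 3; σ²_B = ((9−1)/6)² = 1.778
te_C = (4 + 4·8 + 18)/6 = 54/6 = 9; σ²_C = ((18−4)/6)² = 5.444
te_D = (8 + 4·9 + 16)/6 = 60/6 = 10; σ²_D = ((16−8)/6)² = 1.778
te_E = (8 + 4·12 + 28)/6 = 84/6 = 14; σ²_E = ((28−8)/6)² = 11.111
te_F = (2 + 4·8 + 20)/6 = 54/6 = 9; σ²_F = ((20−2)/6)² = 9.000
te_G = (7 + 4·9 + 11)/6 = 54/6 = 9; σ²_G = ((11−7)/6)² = 0.444

Forward pass:
ES_A = 0; EF_A = 3
ES_B = 3; EF_B = 3+3 = 6
ES_C = 3; EF_C = 3+9 = 12
ES_D = 3; EF_D = 3+10 = 13
ES_E = 3; EF_E = 3+14 = 17
ES_F = 17; EF_F = 17+9 = 26
ES_G = max(EF_B=6, EF_C=12, EF_D=13, EF_F=26) = 26; EF_G = 26+9 = 35
Expected project duration μ = 35 days. Critical path: A → E → F → G.

Variance along critical path = 1.778 + 11.111 + 9.000 + 0.444 = 22.333; σ = √22.333 = 4.726 days.
Z = (42 − 35) / 4.726 = 1.481
P(T ≤ 42) = Φ(1.481) ≈ 0.931

0.931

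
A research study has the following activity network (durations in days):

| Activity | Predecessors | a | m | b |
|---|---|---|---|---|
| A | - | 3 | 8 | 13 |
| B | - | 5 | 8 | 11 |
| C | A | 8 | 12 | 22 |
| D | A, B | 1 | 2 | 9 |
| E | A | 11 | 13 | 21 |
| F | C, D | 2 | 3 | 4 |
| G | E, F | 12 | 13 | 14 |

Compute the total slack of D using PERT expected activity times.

te_A = (3 + 4·8 + 13)/6 = 48/6 = 8
te_B = (5 + 4·8 + 11)/6 = 48/6 = 8
te_C = (8 + 4·12 + 22)/6 = 78/6 = 13
te_D = (1 + 4·2 + 9)/6 = 18/6 = 3
te_E = (11 + 4·13 + 21)/6 = 84/6 = 14
te_F = (2 + 4·3 + 4)/6 = 18/6 = 3
te_G = (12 + 4·13 + 14)/6 = 78/6 = 13

Forward pass:
ES_A = 0; EF_A = 8
ES_B = 0; EF_B = 8
ES_C = 8; EF_C = 8+13 = 21
ES_D = max(EF_A=8, EF_B=8) = 8; EF_D = 8+3 = 11
ES_E = 8; EF_E = 8+14 = 22
ES_F = max(EF_C=21, EF_D=11) = 21; EF_F = 21+3 = 24
ES_G = max(EF_E=22, EF_F=24) = 24; EF_G = 24+13 = 37
Expected project duration μ = 37 days. Critical path: A → C → F → G.

Backward pass:
LF_G = 37; LS_G = 37−13 = 24
LF_F = LS_G = 24; LS_F = 24−3 = 21
LF_E = LS_G = 24; LS_E = 24−14 = 10
LF_D = LS_F = 21; LS_D = 21−3 = 18
LF_C = LS_F = 21; LS_C = 21−13 = 8
LF_B = LS_D = 18; LS_B = 18−8 = 10
LF_A = min(LS_C=8, LS_D=18, LS_E=10) = 8; LS_A = 8−8 = 0
Slack_D = LS_D − ES_D = 18 − 8 = 10

10 days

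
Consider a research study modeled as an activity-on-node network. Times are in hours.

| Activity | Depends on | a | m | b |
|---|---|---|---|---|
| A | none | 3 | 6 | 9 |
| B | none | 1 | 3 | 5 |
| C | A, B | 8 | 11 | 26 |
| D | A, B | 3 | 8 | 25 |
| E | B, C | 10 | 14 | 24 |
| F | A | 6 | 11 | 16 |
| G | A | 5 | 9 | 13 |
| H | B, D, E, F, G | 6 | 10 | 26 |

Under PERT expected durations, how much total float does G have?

19 hours

te_A = (3 + 4·6 + 9)/6 = 36/6 = 6
te_B = (1 + 4·3 + 5)/6 = 18/6 = 3
te_C = (8 + 4·11 + 26)/6 = 78/6 = 13
te_D = (3 + 4·8 + 25)/6 = 60/6 = 10
te_E = (10 + 4·14 + 24)/6 = 90/6 = 15
te_F = (6 + 4·11 + 16)/6 = 66/6 = 11
te_G = (5 + 4·9 + 13)/6 = 54/6 = 9
te_H = (6 + 4·10 + 26)/6 = 72/6 = 12

Forward pass:
ES_A = 0; EF_A = 6
ES_B = 0; EF_B = 3
ES_C = max(EF_A=6, EF_B=3) = 6; EF_C = 6+13 = 19
ES_D = max(EF_A=6, EF_B=3) = 6; EF_D = 6+10 = 16
ES_E = max(EF_B=3, EF_C=19) = 19; EF_E = 19+15 = 34
ES_F = 6; EF_F = 6+11 = 17
ES_G = 6; EF_G = 6+9 = 15
ES_H = max(EF_B=3, EF_D=16, EF_E=34, EF_F=17, EF_G=15) = 34; EF_H = 34+12 = 46
Expected project duration μ = 46 hours. Critical path: A → C → E → H.

Backward pass:
LF_H = 46; LS_H = 46−12 = 34
LF_G = LS_H = 34; LS_G = 34−9 = 25
LF_F = LS_H = 34; LS_F = 34−11 = 23
LF_E = LS_H = 34; LS_E = 34−15 = 19
LF_D = LS_H = 34; LS_D = 34−10 = 24
LF_C = LS_E = 19; LS_C = 19−13 = 6
LF_B = min(LS_C=6, LS_D=24, LS_E=19, LS_H=34) = 6; LS_B = 6−3 = 3
LF_A = min(LS_C=6, LS_D=24, LS_F=23, LS_G=25) = 6; LS_A = 6−6 = 0
Slack_G = LS_G − ES_G = 25 − 6 = 19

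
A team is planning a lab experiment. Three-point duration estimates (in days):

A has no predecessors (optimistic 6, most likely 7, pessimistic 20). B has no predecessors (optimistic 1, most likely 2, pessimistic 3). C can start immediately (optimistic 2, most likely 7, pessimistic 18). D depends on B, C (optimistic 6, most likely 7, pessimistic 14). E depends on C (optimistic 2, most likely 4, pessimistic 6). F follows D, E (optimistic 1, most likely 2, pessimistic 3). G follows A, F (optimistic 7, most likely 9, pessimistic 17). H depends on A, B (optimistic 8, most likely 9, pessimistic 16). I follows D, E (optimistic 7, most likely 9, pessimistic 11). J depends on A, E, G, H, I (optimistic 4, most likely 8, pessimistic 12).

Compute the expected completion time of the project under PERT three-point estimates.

te_A = (6 + 4·7 + 20)/6 = 54/6 = 9
te_B = (1 + 4·2 + 3)/6 = 12/6 = 2
te_C = (2 + 4·7 + 18)/6 = 48/6 = 8
te_D = (6 + 4·7 + 14)/6 = 48/6 = 8
te_E = (2 + 4·4 + 6)/6 = 24/6 = 4
te_F = (1 + 4·2 + 3)/6 = 12/6 = 2
te_G = (7 + 4·9 + 17)/6 = 60/6 = 10
te_H = (8 + 4·9 + 16)/6 = 60/6 = 10
te_I = (7 + 4·9 + 11)/6 = 54/6 = 9
te_J = (4 + 4·8 + 12)/6 = 48/6 = 8

Forward pass:
ES_A = 0; EF_A = 9
ES_B = 0; EF_B = 2
ES_C = 0; EF_C = 8
ES_D = max(EF_B=2, EF_C=8) = 8; EF_D = 8+8 = 16
ES_E = 8; EF_E = 8+4 = 12
ES_F = max(EF_D=16, EF_E=12) = 16; EF_F = 16+2 = 18
ES_G = max(EF_A=9, EF_F=18) = 18; EF_G = 18+10 = 28
ES_H = max(EF_A=9, EF_B=2) = 9; EF_H = 9+10 = 19
ES_I = max(EF_D=16, EF_E=12) = 16; EF_I = 16+9 = 25
ES_J = max(EF_A=9, EF_E=12, EF_G=28, EF_H=19, EF_I=25) = 28; EF_J = 28+8 = 36
Expected project duration μ = 36 days. Critical path: C → D → F → G → J.

36 days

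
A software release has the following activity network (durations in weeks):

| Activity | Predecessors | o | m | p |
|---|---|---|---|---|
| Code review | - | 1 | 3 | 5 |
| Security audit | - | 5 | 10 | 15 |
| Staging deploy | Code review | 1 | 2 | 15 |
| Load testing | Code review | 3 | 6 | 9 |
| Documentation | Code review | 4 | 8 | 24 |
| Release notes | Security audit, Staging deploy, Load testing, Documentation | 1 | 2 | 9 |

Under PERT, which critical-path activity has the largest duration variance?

te_Code review = (1 + 4·3 + 5)/6 = 18/6 = 3; σ²_Code review = ((5−1)/6)² = 0.444
te_Security audit = (5 + 4·10 + 15)/6 = 60/6 = 10; σ²_Security audit = ((15−5)/6)² = 2.778
te_Staging deploy = (1 + 4·2 + 15)/6 = 24/6 = 4; σ²_Staging deploy = ((15−1)/6)² = 5.444
te_Load testing = (3 + 4·6 + 9)/6 = 36/6 = 6; σ²_Load testing = ((9−3)/6)² = 1.000
te_Documentation = (4 + 4·8 + 24)/6 = 60/6 = 10; σ²_Documentation = ((24−4)/6)² = 11.111
te_Release notes = (1 + 4·2 + 9)/6 = 18/6 = 3; σ²_Release notes = ((9−1)/6)² = 1.778

Forward pass:
ES_Code review = 0; EF_Code review = 3
ES_Security audit = 0; EF_Security audit = 10
ES_Staging deploy = 3; EF_Staging deploy = 3+4 = 7
ES_Load testing = 3; EF_Load testing = 3+6 = 9
ES_Documentation = 3; EF_Documentation = 3+10 = 13
ES_Release notes = max(EF_Security audit=10, EF_Staging deploy=7, EF_Load testing=9, EF_Documentation=13) = 13; EF_Release notes = 13+3 = 16
Expected project duration μ = 16 weeks. Critical path: Code review → Documentation → Release notes.

Variances on critical path: σ²_Code review=0.444, σ²_Documentation=11.111, σ²_Release notes=1.778.
Largest is σ²_Documentation = 11.111.

Documentation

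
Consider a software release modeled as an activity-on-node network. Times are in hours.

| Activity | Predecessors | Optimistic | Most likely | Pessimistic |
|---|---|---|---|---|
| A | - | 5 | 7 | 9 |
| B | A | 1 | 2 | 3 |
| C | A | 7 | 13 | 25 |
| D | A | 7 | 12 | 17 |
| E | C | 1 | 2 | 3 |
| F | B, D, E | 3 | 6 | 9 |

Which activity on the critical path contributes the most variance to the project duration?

C

te_A = (5 + 4·7 + 9)/6 = 42/6 = 7; σ²_A = ((9−5)/6)² = 0.444
te_B = (1 + 4·2 + 3)/6 = 12/6 = 2; σ²_B = ((3−1)/6)² = 0.111
te_C = (7 + 4·13 + 25)/6 = 84/6 = 14; σ²_C = ((25−7)/6)² = 9.000
te_D = (7 + 4·12 + 17)/6 = 72/6 = 12; σ²_D = ((17−7)/6)² = 2.778
te_E = (1 + 4·2 + 3)/6 = 12/6 = 2; σ²_E = ((3−1)/6)² = 0.111
te_F = (3 + 4·6 + 9)/6 = 36/6 = 6; σ²_F = ((9−3)/6)² = 1.000

Forward pass:
ES_A = 0; EF_A = 7
ES_B = 7; EF_B = 7+2 = 9
ES_C = 7; EF_C = 7+14 = 21
ES_D = 7; EF_D = 7+12 = 19
ES_E = 21; EF_E = 21+2 = 23
ES_F = max(EF_B=9, EF_D=19, EF_E=23) = 23; EF_F = 23+6 = 29
Expected project duration μ = 29 hours. Critical path: A → C → E → F.

Variances on critical path: σ²_A=0.444, σ²_C=9.000, σ²_E=0.111, σ²_F=1.000.
Largest is σ²_C = 9.000.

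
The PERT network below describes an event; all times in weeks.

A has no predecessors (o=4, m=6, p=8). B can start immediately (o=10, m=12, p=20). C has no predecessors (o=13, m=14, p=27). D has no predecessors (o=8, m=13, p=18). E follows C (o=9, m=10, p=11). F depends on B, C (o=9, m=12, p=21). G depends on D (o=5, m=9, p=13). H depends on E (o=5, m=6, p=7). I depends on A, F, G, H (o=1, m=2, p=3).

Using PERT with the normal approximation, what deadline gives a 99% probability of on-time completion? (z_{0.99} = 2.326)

te_A = (4 + 4·6 + 8)/6 = 36/6 = 6; σ²_A = ((8−4)/6)² = 0.444
te_B = (10 + 4·12 + 20)/6 = 78/6 = 13; σ²_B = ((20−10)/6)² = 2.778
te_C = (13 + 4·14 + 27)/6 = 96/6 = 16; σ²_C = ((27−13)/6)² = 5.444
te_D = (8 + 4·13 + 18)/6 = 78/6 = 13; σ²_D = ((18−8)/6)² = 2.778
te_E = (9 + 4·10 + 11)/6 = 60/6 = 10; σ²_E = ((11−9)/6)² = 0.111
te_F = (9 + 4·12 + 21)/6 = 78/6 = 13; σ²_F = ((21−9)/6)² = 4.000
te_G = (5 + 4·9 + 13)/6 = 54/6 = 9; σ²_G = ((13−5)/6)² = 1.778
te_H = (5 + 4·6 + 7)/6 = 36/6 = 6; σ²_H = ((7−5)/6)² = 0.111
te_I = (1 + 4·2 + 3)/6 = 12/6 = 2; σ²_I = ((3−1)/6)² = 0.111

Forward pass:
ES_A = 0; EF_A = 6
ES_B = 0; EF_B = 13
ES_C = 0; EF_C = 16
ES_D = 0; EF_D = 13
ES_E = 16; EF_E = 16+10 = 26
ES_F = max(EF_B=13, EF_C=16) = 16; EF_F = 16+13 = 29
ES_G = 13; EF_G = 13+9 = 22
ES_H = 26; EF_H = 26+6 = 32
ES_I = max(EF_A=6, EF_F=29, EF_G=22, EF_H=32) = 32; EF_I = 32+2 = 34
Expected project duration μ = 34 weeks. Critical path: C → E → H → I.

Variance along critical path = 5.444 + 0.111 + 0.111 + 0.111 = 5.778; σ = 2.404 weeks.
D = μ + z·σ = 34 + 2.326·2.404 = 39.6 weeks

39.6 weeks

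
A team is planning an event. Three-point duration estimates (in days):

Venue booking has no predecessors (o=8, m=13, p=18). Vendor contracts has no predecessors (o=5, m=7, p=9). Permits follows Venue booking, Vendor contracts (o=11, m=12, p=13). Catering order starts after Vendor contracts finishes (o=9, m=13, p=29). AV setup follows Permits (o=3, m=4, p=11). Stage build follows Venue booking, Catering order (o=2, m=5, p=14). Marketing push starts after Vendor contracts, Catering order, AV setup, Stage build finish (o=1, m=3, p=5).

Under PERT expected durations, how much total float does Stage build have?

te_Venue booking = (8 + 4·13 + 18)/6 = 78/6 = 13
te_Vendor contracts = (5 + 4·7 + 9)/6 = 42/6 = 7
te_Permits = (11 + 4·12 + 13)/6 = 72/6 = 12
te_Catering order = (9 + 4·13 + 29)/6 = 90/6 = 15
te_AV setup = (3 + 4·4 + 11)/6 = 30/6 = 5
te_Stage build = (2 + 4·5 + 14)/6 = 36/6 = 6
te_Marketing push = (1 + 4·3 + 5)/6 = 18/6 = 3

Forward pass:
ES_Venue booking = 0; EF_Venue booking = 13
ES_Vendor contracts = 0; EF_Vendor contracts = 7
ES_Permits = max(EF_Venue booking=13, EF_Vendor contracts=7) = 13; EF_Permits = 13+12 = 25
ES_Catering order = 7; EF_Catering order = 7+15 = 22
ES_AV setup = 25; EF_AV setup = 25+5 = 30
ES_Stage build = max(EF_Venue booking=13, EF_Catering order=22) = 22; EF_Stage build = 22+6 = 28
ES_Marketing push = max(EF_Vendor contracts=7, EF_Catering order=22, EF_AV setup=30, EF_Stage build=28) = 30; EF_Marketing push = 30+3 = 33
Expected project duration μ = 33 days. Critical path: Venue booking → Permits → AV setup → Marketing push.

Backward pass:
LF_Marketing push = 33; LS_Marketing push = 33−3 = 30
LF_Stage build = LS_Marketing push = 30; LS_Stage build = 30−6 = 24
LF_AV setup = LS_Marketing push = 30; LS_AV setup = 30−5 = 25
LF_Catering order = min(LS_Stage build=24, LS_Marketing push=30) = 24; LS_Catering order = 24−15 = 9
LF_Permits = LS_AV setup = 25; LS_Permits = 25−12 = 13
LF_Vendor contracts = min(LS_Permits=13, LS_Catering order=9, LS_Marketing push=30) = 9; LS_Vendor contracts = 9−7 = 2
LF_Venue booking = min(LS_Permits=13, LS_Stage build=24) = 13; LS_Venue booking = 13−13 = 0
Slack_Stage build = LS_Stage build − ES_Stage build = 24 − 22 = 2

2 days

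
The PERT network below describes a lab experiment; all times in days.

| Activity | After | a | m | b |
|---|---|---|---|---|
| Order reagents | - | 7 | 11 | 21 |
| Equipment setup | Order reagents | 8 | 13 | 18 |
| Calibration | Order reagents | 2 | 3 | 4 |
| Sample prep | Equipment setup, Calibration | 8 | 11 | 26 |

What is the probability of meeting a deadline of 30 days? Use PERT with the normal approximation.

te_Order reagents = (7 + 4·11 + 21)/6 = 72/6 = 12; σ²_Order reagents = ((21−7)/6)² = 5.444
te_Equipment setup = (8 + 4·13 + 18)/6 = 78/6 = 13; σ²_Equipment setup = ((18−8)/6)² = 2.778
te_Calibration = (2 + 4·3 + 4)/6 = 18/6 = 3; σ²_Calibration = ((4−2)/6)² = 0.111
te_Sample prep = (8 + 4·11 + 26)/6 = 78/6 = 13; σ²_Sample prep = ((26−8)/6)² = 9.000

Forward pass:
ES_Order reagents = 0; EF_Order reagents = 12
ES_Equipment setup = 12; EF_Equipment setup = 12+13 = 25
ES_Calibration = 12; EF_Calibration = 12+3 = 15
ES_Sample prep = max(EF_Equipment setup=25, EF_Calibration=15) = 25; EF_Sample prep = 25+13 = 38
Expected project duration μ = 38 days. Critical path: Order reagents → Equipment setup → Sample prep.

Variance along critical path = 5.444 + 2.778 + 9.000 = 17.222; σ = √17.222 = 4.150 days.
Z = (30 − 38) / 4.150 = -1.928
P(T ≤ 30) = Φ(-1.928) ≈ 0.027

0.027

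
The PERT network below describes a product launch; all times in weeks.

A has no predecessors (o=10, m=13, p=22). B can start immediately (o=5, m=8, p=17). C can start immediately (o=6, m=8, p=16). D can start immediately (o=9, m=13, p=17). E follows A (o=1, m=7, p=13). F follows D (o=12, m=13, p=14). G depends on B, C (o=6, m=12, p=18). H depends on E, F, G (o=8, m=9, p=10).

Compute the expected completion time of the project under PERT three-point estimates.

te_A = (10 + 4·13 + 22)/6 = 84/6 = 14
te_B = (5 + 4·8 + 17)/6 = 54/6 = 9
te_C = (6 + 4·8 + 16)/6 = 54/6 = 9
te_D = (9 + 4·13 + 17)/6 = 78/6 = 13
te_E = (1 + 4·7 + 13)/6 = 42/6 = 7
te_F = (12 + 4·13 + 14)/6 = 78/6 = 13
te_G = (6 + 4·12 + 18)/6 = 72/6 = 12
te_H = (8 + 4·9 + 10)/6 = 54/6 = 9

Forward pass:
ES_A = 0; EF_A = 14
ES_B = 0; EF_B = 9
ES_C = 0; EF_C = 9
ES_D = 0; EF_D = 13
ES_E = 14; EF_E = 14+7 = 21
ES_F = 13; EF_F = 13+13 = 26
ES_G = max(EF_B=9, EF_C=9) = 9; EF_G = 9+12 = 21
ES_H = max(EF_E=21, EF_F=26, EF_G=21) = 26; EF_H = 26+9 = 35
Expected project duration μ = 35 weeks. Critical path: D → F → H.

35 weeks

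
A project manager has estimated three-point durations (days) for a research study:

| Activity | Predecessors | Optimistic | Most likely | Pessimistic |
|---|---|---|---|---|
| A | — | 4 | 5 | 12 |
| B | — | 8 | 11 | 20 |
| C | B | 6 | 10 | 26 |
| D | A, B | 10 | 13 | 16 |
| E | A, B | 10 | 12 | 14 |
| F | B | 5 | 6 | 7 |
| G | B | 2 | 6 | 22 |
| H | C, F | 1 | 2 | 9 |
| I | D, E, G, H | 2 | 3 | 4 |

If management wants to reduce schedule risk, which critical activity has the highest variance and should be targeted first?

C

te_A = (4 + 4·5 + 12)/6 = 36/6 = 6; σ²_A = ((12−4)/6)² = 1.778
te_B = (8 + 4·11 + 20)/6 = 72/6 = 12; σ²_B = ((20−8)/6)² = 4.000
te_C = (6 + 4·10 + 26)/6 = 72/6 = 12; σ²_C = ((26−6)/6)² = 11.111
te_D = (10 + 4·13 + 16)/6 = 78/6 = 13; σ²_D = ((16−10)/6)² = 1.000
te_E = (10 + 4·12 + 14)/6 = 72/6 = 12; σ²_E = ((14−10)/6)² = 0.444
te_F = (5 + 4·6 + 7)/6 = 36/6 = 6; σ²_F = ((7−5)/6)² = 0.111
te_G = (2 + 4·6 + 22)/6 = 48/6 = 8; σ²_G = ((22−2)/6)² = 11.111
te_H = (1 + 4·2 + 9)/6 = 18/6 = 3; σ²_H = ((9−1)/6)² = 1.778
te_I = (2 + 4·3 + 4)/6 = 18/6 = 3; σ²_I = ((4−2)/6)² = 0.111

Forward pass:
ES_A = 0; EF_A = 6
ES_B = 0; EF_B = 12
ES_C = 12; EF_C = 12+12 = 24
ES_D = max(EF_A=6, EF_B=12) = 12; EF_D = 12+13 = 25
ES_E = max(EF_A=6, EF_B=12) = 12; EF_E = 12+12 = 24
ES_F = 12; EF_F = 12+6 = 18
ES_G = 12; EF_G = 12+8 = 20
ES_H = max(EF_C=24, EF_F=18) = 24; EF_H = 24+3 = 27
ES_I = max(EF_D=25, EF_E=24, EF_G=20, EF_H=27) = 27; EF_I = 27+3 = 30
Expected project duration μ = 30 days. Critical path: B → C → H → I.

Variances on critical path: σ²_B=4.000, σ²_C=11.111, σ²_H=1.778, σ²_I=0.111.
Largest is σ²_C = 11.111.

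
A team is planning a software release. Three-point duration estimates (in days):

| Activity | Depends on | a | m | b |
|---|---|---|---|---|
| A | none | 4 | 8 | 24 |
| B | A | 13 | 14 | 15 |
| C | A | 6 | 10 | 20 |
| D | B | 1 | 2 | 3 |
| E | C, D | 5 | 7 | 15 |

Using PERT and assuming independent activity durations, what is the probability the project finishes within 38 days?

te_A = (4 + 4·8 + 24)/6 = 60/6 = 10; σ²_A = ((24−4)/6)² = 11.111
te_B = (13 + 4·14 + 15)/6 = 84/6 = 14; σ²_B = ((15−13)/6)² = 0.111
te_C = (6 + 4·10 + 20)/6 = 66/6 = 11; σ²_C = ((20−6)/6)² = 5.444
te_D = (1 + 4·2 + 3)/6 = 12/6 = 2; σ²_D = ((3−1)/6)² = 0.111
te_E = (5 + 4·7 + 15)/6 = 48/6 = 8; σ²_E = ((15−5)/6)² = 2.778

Forward pass:
ES_A = 0; EF_A = 10
ES_B = 10; EF_B = 10+14 = 24
ES_C = 10; EF_C = 10+11 = 21
ES_D = 24; EF_D = 24+2 = 26
ES_E = max(EF_C=21, EF_D=26) = 26; EF_E = 26+8 = 34
Expected project duration μ = 34 days. Critical path: A → B → D → E.

Variance along critical path = 11.111 + 0.111 + 0.111 + 2.778 = 14.111; σ = √14.111 = 3.756 days.
Z = (38 − 34) / 3.756 = 1.065
P(T ≤ 38) = Φ(1.065) ≈ 0.857

0.857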